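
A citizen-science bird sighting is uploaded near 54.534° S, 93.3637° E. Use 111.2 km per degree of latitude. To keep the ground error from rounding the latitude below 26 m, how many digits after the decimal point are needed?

One degree of latitude covers 111200 m.
Rounding to N decimal places gives at most 0.5 × 10⁻ᴺ degrees of error, i.e. 0.5 × 10⁻ᴺ × 111200 m.
Need 0.5 × 111200 × 10⁻ᴺ ≤ 26 → 10⁻ᴺ ≤ 4.676e-04, so N ≥ 3.33.
At 3 places the error can reach 55.6 m, but 4 places keeps it to 5.56 m.

4 decimal places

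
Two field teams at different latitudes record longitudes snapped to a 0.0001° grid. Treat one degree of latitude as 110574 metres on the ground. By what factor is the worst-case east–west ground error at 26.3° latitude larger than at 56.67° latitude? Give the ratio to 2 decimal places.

With a 0.0001° grid the true value lies within half a step, ±0.0001°/2 = ±5e-05°, of the stored one.
At 26.3°: 5e-05° × 110574 × cos 26.3° = 5e-05 × 110574 × 0.8965 ≈ 4.9564 m.
At 56.67°: 5e-05° × 110574 × cos 56.67° = 5e-05 × 110574 × 0.5495 ≈ 3.0378 m.
Ratio: 4.9564 / 3.0378 = cos 26.3° / cos 56.67° ≈ 1.6316.

1.63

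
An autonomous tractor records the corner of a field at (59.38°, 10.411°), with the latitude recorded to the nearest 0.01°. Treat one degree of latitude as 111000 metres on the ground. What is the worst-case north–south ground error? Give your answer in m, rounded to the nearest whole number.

Rounding to 2 decimal places leaves the latitude within ±0.005° of the true value.
Along the meridian that is 0.005° × 111000 m/° = 555 m.

555 m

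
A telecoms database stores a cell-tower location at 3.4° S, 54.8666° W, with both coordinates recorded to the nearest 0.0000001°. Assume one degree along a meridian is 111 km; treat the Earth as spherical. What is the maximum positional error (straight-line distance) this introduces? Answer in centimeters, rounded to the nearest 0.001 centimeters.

0.784 centimeters

Rounding to 7 decimal places leaves each coordinate within ±5e-08° of the true value.
North–south component: 5e-08° × 111000 = 0.00555 m.
East–west component at 3.4°: 5e-08° × 111000 × cos 3.4° ≈ 5e-08 × 110805 ≈ 0.00554023 m.
The two errors are perpendicular, so the maximum displacement is √(0.00555² + 0.00554023²) ≈ 0.00784198 m.
That is 0.00784198 m = 0.7842 cm.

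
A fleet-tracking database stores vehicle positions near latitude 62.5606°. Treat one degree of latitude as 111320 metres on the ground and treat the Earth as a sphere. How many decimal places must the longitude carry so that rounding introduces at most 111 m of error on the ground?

3

At 62.5606° one degree of longitude covers 111320 × cos 62.5606° ≈ 111320 × 0.4608 ≈ 51297.4 m.
N decimal places → at most half a unit in the last place, 0.5 × 10⁻ᴺ° = 51297.4/2 × 10⁻ᴺ m.
Need 0.5 × 51297.4 × 10⁻ᴺ ≤ 111 → 10⁻ᴺ ≤ 4.328e-03, so N ≥ 2.36.
So 3 decimal places suffice (25.6 m); 2 would allow up to 256 m.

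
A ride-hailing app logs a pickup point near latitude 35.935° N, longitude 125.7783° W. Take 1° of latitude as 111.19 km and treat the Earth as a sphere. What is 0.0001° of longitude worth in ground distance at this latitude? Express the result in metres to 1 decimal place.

9.0 metres

0.0001° of longitude at 35.935° is 0.0001 × 111190 × cos 35.935° ≈ 0.0001 × 90028.7 = 9.00287 m.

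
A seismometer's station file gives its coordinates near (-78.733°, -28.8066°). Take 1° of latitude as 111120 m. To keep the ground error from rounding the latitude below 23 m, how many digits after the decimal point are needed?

4 decimal places

One degree of latitude covers 111120 m.
Rounding to N decimal places gives at most 0.5 × 10⁻ᴺ degrees of error, i.e. 0.5 × 10⁻ᴺ × 111120 m.
Need 0.5 × 111120 × 10⁻ᴺ ≤ 23 → 10⁻ᴺ ≤ 4.140e-04, so N ≥ 3.38.
N = 3 would give 55.6 m (too coarse); N = 4 gives 5.56 m ≤ 23 m.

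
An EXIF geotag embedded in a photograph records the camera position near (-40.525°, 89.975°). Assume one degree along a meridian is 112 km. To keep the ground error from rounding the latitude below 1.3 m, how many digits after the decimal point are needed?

5 decimal places

One degree of latitude covers 112000 m.
With N decimal places the half-ulp bound is 0.5·10⁻ᴺ°, or 0.5·10⁻ᴺ × 112000 m on the ground.
Setting 56000 × 10⁻ᴺ ≤ 1.3 gives 10ᴺ ≥ 4.308e+04, i.e. N ≥ 4.63.
N = 4 would give 5.6 m (too coarse); N = 5 gives 0.56 m ≤ 1.3 m.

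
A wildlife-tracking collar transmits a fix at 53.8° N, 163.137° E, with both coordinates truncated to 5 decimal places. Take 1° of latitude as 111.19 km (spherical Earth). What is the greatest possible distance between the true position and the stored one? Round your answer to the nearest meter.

Truncating at 5 decimal places can drop up to a full unit in the last place, so each coordinate may be off by as much as 1e-05°.
Latitude error → 1e-05 × 111190 = 1.1119 m along the meridian.
E–W at 53.8°: 1e-05° × 111190 × cos 53.8° = 1e-05 × 111190 × 0.5906 ≈ 0.656694 m.
Combining orthogonally: (1.1119² + 0.656694²)^½ ≈ 1.29134 m.

1 meters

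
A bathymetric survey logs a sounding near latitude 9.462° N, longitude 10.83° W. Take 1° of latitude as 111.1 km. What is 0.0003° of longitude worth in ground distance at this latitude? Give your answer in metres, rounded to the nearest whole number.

33 metres

0.0003° of longitude at 9.462° is 0.0003 × 111100 × cos 9.462° ≈ 0.0003 × 109588 = 32.8765 m.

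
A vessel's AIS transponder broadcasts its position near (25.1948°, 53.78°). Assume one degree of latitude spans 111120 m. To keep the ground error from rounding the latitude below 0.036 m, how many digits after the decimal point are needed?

One degree of latitude covers 111120 m.
With N decimal places the half-ulp bound is 0.5·10⁻ᴺ°, or 0.5·10⁻ᴺ × 111120 m on the ground.
Setting 55560 × 10⁻ᴺ ≤ 0.036 gives 10ᴺ ≥ 1.543e+06, i.e. N ≥ 6.19.
N = 6 would give 0.0556 m (too coarse); N = 7 gives 0.00556 m ≤ 0.036 m.

7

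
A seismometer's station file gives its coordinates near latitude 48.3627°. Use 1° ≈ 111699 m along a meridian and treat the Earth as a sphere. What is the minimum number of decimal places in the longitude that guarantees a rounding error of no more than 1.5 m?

5 decimal places

At 48.3627° one degree of longitude covers 111699 × cos 48.3627° ≈ 111699 × 0.6644 ≈ 74214.3 m.
With N decimal places the half-ulp bound is 0.5·10⁻ᴺ°, or 0.5·10⁻ᴺ × 74214.3 m on the ground.
Setting 37107.1 × 10⁻ᴺ ≤ 1.5 gives 10ᴺ ≥ 2.474e+04, i.e. N ≥ 4.39.
N = 4 would give 3.71 m (too coarse); N = 5 gives 0.371 m ≤ 1.5 m.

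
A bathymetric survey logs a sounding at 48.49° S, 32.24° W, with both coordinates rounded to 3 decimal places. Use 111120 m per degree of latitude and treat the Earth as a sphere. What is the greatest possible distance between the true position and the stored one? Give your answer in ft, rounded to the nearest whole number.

219 ft

Rounding to 3 decimal places leaves each coordinate within ±0.0005° of the true value.
North–south component: 0.0005° × 111120 = 55.56 m.
Longitude error → 0.0005 × 111120 × cos 48.49° = 0.0005 × 111120 × 0.6628 ≈ 36.8224 m.
Combining orthogonally: (55.56² + 36.8224²)^½ ≈ 66.6544 m.
Converting: 66.6544 m × 3.2808 ft/m ≈ 218.68 ft.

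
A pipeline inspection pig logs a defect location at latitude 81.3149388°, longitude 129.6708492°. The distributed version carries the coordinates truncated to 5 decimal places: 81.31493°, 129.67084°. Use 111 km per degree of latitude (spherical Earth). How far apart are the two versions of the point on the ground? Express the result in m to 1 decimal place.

1.0 m

The latitude changed by +0.0000088° and the longitude by +0.0000092°.
North–south shift: 0.0000088 × 111000 = 0.9768 m.
East–west at this latitude: 0.0000092° × 111000 × cos 81.3149° ≈ 0.0000092 × 16761.4 = 0.154205 m.
Distance: √(0.9768² + 0.154205²) ≈ 0.988897 m.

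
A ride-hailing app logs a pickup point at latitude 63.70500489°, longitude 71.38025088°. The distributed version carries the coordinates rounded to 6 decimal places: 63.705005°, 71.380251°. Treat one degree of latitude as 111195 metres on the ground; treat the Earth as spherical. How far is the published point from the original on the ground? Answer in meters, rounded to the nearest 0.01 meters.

0.01 meters

Δlat = 63.70500489 − 63.705005 = -0.00000011°; Δlon = 71.38025088 − 71.380251 = -0.00000012°.
N–S: -0.00000011° × 111195 m/° = -0.0122315 m.
E–W at 63.705°: -0.00000012° × 111195 × cos 63.705° = -0.00000012 × 111195 × 0.4430 ≈ -0.00591103 m.
Hypotenuse of the two orthogonal shifts: √(0.0122315² + 0.00591103²) = 0.0135849 m.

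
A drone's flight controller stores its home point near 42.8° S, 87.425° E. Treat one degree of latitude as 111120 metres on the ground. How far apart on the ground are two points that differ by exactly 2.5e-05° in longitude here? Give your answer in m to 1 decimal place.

2.0 m

One degree of longitude here spans 111120 × cos 42.8° = 111120 × 0.7337 ≈ 81532.1 m; 2.5e-05° of that is 2.0383 m.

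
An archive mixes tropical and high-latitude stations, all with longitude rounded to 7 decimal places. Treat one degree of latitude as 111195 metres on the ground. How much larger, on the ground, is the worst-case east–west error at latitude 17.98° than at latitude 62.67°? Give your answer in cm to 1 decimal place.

0.3 cm

Rounding to 7 decimal places leaves the longitude within ±5e-08° of the true value.
At 17.98°: 5e-08° × 111195 × cos 17.98° = 5e-08 × 111195 × 0.9512 ≈ 0.0052882 m.
Error at 62.67° = 5e-08° × 111195 × cos 62.67° ≈ 0.0055597 × 0.4591 = 0.0025526 m.
Difference: 0.0052882 − 0.0025526 = 0.0027357 m.
That is 0.00273567 m = 0.27357 cm.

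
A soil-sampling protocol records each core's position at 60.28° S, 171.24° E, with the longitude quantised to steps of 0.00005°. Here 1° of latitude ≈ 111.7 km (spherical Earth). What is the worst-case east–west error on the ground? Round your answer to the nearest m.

With a 0.00005° grid the true value lies within half a step, ±0.00005°/2 = ±2.5e-05°, of the stored one.
Parallels shrink by cos φ, so at 60.28° a degree of longitude is 111700 × 0.4958 ≈ 55376.6 m.
East–west error: 2.5e-05° × 55376.6 m/° ≈ 1.38441 m.

1 m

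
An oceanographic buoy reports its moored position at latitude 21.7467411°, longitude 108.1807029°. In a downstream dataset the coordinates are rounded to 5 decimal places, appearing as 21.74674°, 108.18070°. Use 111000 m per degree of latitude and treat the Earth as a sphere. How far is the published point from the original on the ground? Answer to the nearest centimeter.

32 centimeters

Δlat = 21.7467411 − 21.74674 = +0.0000011°; Δlon = 108.1807029 − 108.18070 = +0.0000029°.
N–S: 0.0000011° × 111000 m/° = 0.1221 m.
East–west at this latitude: 0.0000029° × 111000 × cos 21.7467° ≈ 0.0000029 × 103100 = 0.298991 m.
Combined displacement = (0.1221² + 0.298991²)^½ ≈ 0.322961 m.
That is 0.322961 m = 32.296 cm.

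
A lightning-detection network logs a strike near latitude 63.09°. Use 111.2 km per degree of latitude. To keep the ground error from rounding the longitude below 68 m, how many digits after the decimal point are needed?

3 decimal places

At 63.09° one degree of longitude covers 111200 × cos 63.09° ≈ 111200 × 0.4526 ≈ 50328 m.
With N decimal places the half-ulp bound is 0.5·10⁻ᴺ°, or 0.5·10⁻ᴺ × 50328 m on the ground.
Setting 25164 × 10⁻ᴺ ≤ 68 gives 10ᴺ ≥ 370.1, i.e. N ≥ 2.57.
At 2 places the error can reach 252 m, but 3 places keeps it to 25.2 m.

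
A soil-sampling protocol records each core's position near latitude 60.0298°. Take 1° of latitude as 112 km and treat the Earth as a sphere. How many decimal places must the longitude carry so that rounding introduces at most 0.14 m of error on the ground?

At 60.0298° one degree of longitude covers 112000 × cos 60.0298° ≈ 112000 × 0.4995 ≈ 55949.5 m.
With N decimal places the half-ulp bound is 0.5·10⁻ᴺ°, or 0.5·10⁻ᴺ × 55949.5 m on the ground.
Setting 27974.8 × 10⁻ᴺ ≤ 0.14 gives 10ᴺ ≥ 1.998e+05, i.e. N ≥ 5.30.
N = 5 would give 0.28 m (too coarse); N = 6 gives 0.028 m ≤ 0.14 m.

6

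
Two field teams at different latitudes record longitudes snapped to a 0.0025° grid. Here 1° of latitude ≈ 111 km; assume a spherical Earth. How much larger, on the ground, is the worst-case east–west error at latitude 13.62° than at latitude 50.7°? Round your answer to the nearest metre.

47 metres

With a 0.0025° grid the true value lies within half a step, ±0.0025°/2 = ±0.00125°, of the stored one.
At 13.62°: 0.00125° × 111000 × cos 13.62° = 0.00125 × 111000 × 0.9719 ≈ 134.85 m.
Error at 50.7° = 0.00125° × 111000 × cos 50.7° ≈ 138.75 × 0.6334 = 87.882 m.
Difference: 134.85 − 87.882 = 46.967 m.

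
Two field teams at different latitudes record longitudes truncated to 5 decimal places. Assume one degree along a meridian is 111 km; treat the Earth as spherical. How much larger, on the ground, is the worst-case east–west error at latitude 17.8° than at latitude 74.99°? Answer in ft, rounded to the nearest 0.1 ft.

Truncating at 5 decimal places can drop up to a full unit in the last place, so the longitude may be off by as much as 1e-05°.
Error at 17.8° = 1e-05° × 111000 × cos 17.8° ≈ 1.11 × 0.9521 = 1.0569 m.
Error at 74.99° = 1e-05° × 111000 × cos 74.99° ≈ 1.11 × 0.2590 = 0.28748 m.
So the lower-latitude error exceeds the higher by 1.0569 − 0.28748 = 0.76939 m.
Converting: 0.769387 m × 3.2808 ft/m ≈ 2.5242 ft.

2.5 ft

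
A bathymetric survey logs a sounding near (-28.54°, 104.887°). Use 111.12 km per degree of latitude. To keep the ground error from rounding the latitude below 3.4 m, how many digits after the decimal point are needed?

One degree of latitude covers 111120 m.
Rounding to N decimal places gives at most 0.5 × 10⁻ᴺ degrees of error, i.e. 0.5 × 10⁻ᴺ × 111120 m.
Setting 55560 × 10⁻ᴺ ≤ 3.4 gives 10ᴺ ≥ 1.634e+04, i.e. N ≥ 4.21.
So 5 decimal places suffice (0.556 m); 4 would allow up to 5.56 m.

5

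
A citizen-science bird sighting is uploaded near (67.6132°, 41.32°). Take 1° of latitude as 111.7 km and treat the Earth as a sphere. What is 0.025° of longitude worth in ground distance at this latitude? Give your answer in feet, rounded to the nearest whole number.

3489 feet

At 67.6132° a degree of longitude is 111700 × cos 67.6132° ≈ 42541.8 m, so 0.025° corresponds to 1063.54 m.
Converting: 1063.54 m × 3.2808 ft/m ≈ 3489.3 ft.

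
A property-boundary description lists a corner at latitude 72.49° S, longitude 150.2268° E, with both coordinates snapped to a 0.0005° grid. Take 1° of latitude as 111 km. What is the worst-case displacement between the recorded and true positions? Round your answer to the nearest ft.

With a 0.0005° grid the true value lies within half a step, ±0.0005°/2 = ±0.00025°, of the stored one.
N–S: 0.00025° × 111000 m/° = 27.75 m.
East–west component at 72.49°: 0.00025° × 111000 × cos 72.49° ≈ 0.00025 × 33396.8 ≈ 8.3492 m.
The two errors are perpendicular, so the maximum displacement is √(27.75² + 8.3492²) ≈ 28.9788 m.
Converting: 28.9788 m × 3.2808 ft/m ≈ 95.075 ft.

95 ft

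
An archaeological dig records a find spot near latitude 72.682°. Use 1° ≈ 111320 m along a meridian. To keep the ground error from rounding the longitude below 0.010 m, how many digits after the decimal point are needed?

At 72.682° one degree of longitude covers 111320 × cos 72.682° ≈ 111320 × 0.2977 ≈ 33137.2 m.
N decimal places → at most half a unit in the last place, 0.5 × 10⁻ᴺ° = 33137.2/2 × 10⁻ᴺ m.
Need 0.5 × 33137.2 × 10⁻ᴺ ≤ 0.010 → 10⁻ᴺ ≤ 6.036e-07, so N ≥ 6.22.
At 6 places the error can reach 0.0166 m, but 7 places keeps it to 0.00166 m.

7 decimal places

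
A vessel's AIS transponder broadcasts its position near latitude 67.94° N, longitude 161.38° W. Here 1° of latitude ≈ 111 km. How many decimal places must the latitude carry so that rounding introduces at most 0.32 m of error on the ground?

One degree of latitude covers 111000 m.
Rounding to N decimal places gives at most 0.5 × 10⁻ᴺ degrees of error, i.e. 0.5 × 10⁻ᴺ × 111000 m.
Need 0.5 × 111000 × 10⁻ᴺ ≤ 0.32 → 10⁻ᴺ ≤ 5.766e-06, so N ≥ 5.24.
N = 5 would give 0.555 m (too coarse); N = 6 gives 0.0555 m ≤ 0.32 m.

6 decimal places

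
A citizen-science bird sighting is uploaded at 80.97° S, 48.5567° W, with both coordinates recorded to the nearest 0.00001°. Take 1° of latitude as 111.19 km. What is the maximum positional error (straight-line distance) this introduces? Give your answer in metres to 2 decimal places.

0.56 metres

Rounding to 5 decimal places leaves each coordinate within ±5e-06° of the true value.
North–south component: 5e-06° × 111190 = 0.55595 m.
Longitude error → 5e-06 × 111190 × cos 80.97° = 5e-06 × 111190 × 0.1570 ≈ 0.0872572 m.
Worst case both components are at the extreme and orthogonal: √(0.55595² + 0.0872572²) ≈ 0.562756 m.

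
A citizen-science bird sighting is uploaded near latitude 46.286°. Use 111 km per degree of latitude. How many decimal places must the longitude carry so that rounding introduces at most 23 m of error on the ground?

At 46.286° one degree of longitude covers 111000 × cos 46.286° ≈ 111000 × 0.6911 ≈ 76707.6 m.
N decimal places → at most half a unit in the last place, 0.5 × 10⁻ᴺ° = 76707.6/2 × 10⁻ᴺ m.
Need 0.5 × 76707.6 × 10⁻ᴺ ≤ 23 → 10⁻ᴺ ≤ 5.997e-04, so N ≥ 3.22.
At 3 places the error can reach 38.4 m, but 4 places keeps it to 3.84 m.

4 decimal places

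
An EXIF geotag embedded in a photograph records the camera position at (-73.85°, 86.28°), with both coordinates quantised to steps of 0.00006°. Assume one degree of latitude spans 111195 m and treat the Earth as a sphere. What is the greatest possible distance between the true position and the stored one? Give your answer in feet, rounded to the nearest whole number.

11 feet

With a 0.00006° grid the true value lies within half a step, ±0.00006°/2 = ±3e-05°, of the stored one.
Latitude error → 3e-05 × 111195 = 3.33585 m along the meridian.
E–W at 73.85°: 3e-05° × 111195 × cos 73.85° = 3e-05 × 111195 × 0.2782 ≈ 0.927877 m.
Worst case both components are at the extreme and orthogonal: √(3.33585² + 0.927877²) ≈ 3.46249 m.
Converting: 3.46249 m × 3.2808 ft/m ≈ 11.36 ft.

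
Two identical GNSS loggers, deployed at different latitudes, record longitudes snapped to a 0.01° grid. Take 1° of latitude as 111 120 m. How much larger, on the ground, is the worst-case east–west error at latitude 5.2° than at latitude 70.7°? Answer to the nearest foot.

1213 feet

With a 0.01° grid the true value lies within half a step, ±0.01°/2 = ±0.005°, of the stored one.
At 5.2°: 0.005° × 111120 × cos 5.2° = 0.005 × 111120 × 0.9959 ≈ 553.31 m.
Error at 70.7° = 0.005° × 111120 × cos 70.7° ≈ 555.6 × 0.3305 = 183.63 m.
So the lower-latitude error exceeds the higher by 553.31 − 183.63 = 369.68 m.
In feet: 369.68 m ÷ 0.3048 ≈ 1212.9 ft.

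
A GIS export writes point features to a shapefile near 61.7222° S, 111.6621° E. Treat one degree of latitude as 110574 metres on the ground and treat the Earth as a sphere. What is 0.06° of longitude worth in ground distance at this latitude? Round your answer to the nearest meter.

At 61.7222° a degree of longitude is 110574 × cos 61.7222° ≈ 52384.1 m, so 0.06° corresponds to 3143.05 m.

3143 meters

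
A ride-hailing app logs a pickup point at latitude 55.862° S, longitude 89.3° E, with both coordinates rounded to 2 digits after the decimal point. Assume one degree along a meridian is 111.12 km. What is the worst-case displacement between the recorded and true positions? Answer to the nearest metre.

Rounding to 2 decimal places leaves each coordinate within ±0.005° of the true value.
N–S: 0.005° × 111120 m/° = 555.6 m.
East–west component at 55.862°: 0.005° × 111120 × cos 55.862° ≈ 0.005 × 62359.2 ≈ 311.796 m.
Worst case both components are at the extreme and orthogonal: √(555.6² + 311.796²) ≈ 637.109 m.

637 metres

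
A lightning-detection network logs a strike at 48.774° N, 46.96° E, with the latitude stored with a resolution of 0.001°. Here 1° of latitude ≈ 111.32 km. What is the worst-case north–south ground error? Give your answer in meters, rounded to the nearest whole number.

With a 0.001° grid the true value lies within half a step, ±0.001°/2 = ±0.0005°, of the stored one.
So the N–S error is at most 0.0005 × 111320 = 55.66 m.

56 meters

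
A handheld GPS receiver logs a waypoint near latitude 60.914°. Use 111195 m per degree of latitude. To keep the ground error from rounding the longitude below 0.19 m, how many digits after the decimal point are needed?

At 60.914° one degree of longitude covers 111195 × cos 60.914° ≈ 111195 × 0.4861 ≈ 54054.3 m.
With N decimal places the half-ulp bound is 0.5·10⁻ᴺ°, or 0.5·10⁻ᴺ × 54054.3 m on the ground.
Need 0.5 × 54054.3 × 10⁻ᴺ ≤ 0.19 → 10⁻ᴺ ≤ 7.030e-06, so N ≥ 5.15.
N = 5 would give 0.27 m (too coarse); N = 6 gives 0.027 m ≤ 0.19 m.

6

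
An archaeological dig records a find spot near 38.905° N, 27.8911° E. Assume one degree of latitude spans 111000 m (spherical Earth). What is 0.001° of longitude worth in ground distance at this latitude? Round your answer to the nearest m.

86 m

One degree of longitude here spans 111000 × cos 38.905° = 111000 × 0.7782 ≈ 86378.9 m; 0.001° of that is 86.3789 m.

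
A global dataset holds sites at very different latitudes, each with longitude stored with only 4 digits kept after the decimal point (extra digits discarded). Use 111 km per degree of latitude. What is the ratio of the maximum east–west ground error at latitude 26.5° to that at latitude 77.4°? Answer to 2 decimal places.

4.10

Truncating at 4 decimal places can drop up to a full unit in the last place, so the longitude may be off by as much as 0.0001°.
At 26.5°: 0.0001° × 111000 × cos 26.5° = 0.0001 × 111000 × 0.8949 ≈ 9.9338 m.
Error at 77.4° = 0.0001° × 111000 × cos 77.4° ≈ 11.1 × 0.2181 = 2.4214 m.
The ratio reduces to cos 26.5° / cos 77.4° = 0.8949/0.2181 ≈ 4.1025.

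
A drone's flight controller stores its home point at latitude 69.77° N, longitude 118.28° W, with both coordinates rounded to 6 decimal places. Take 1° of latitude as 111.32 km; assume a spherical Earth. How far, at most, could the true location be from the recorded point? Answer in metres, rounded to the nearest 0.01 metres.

0.06 metres

Rounding to 6 decimal places leaves each coordinate within ±5e-07° of the true value.
North–south component: 5e-07° × 111320 = 0.05566 m.
East–west component at 69.77°: 5e-07° × 111320 × cos 69.77° ≈ 5e-07 × 38493.3 ≈ 0.0192466 m.
Combining orthogonally: (0.05566² + 0.0192466²)^½ ≈ 0.0588937 m.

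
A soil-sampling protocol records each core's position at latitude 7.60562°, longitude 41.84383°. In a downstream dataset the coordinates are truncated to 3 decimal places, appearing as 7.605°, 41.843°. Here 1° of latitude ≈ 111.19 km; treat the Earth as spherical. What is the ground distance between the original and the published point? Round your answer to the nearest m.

115 m

Δlat = 7.60562 − 7.605 = +0.00062°; Δlon = 41.84383 − 41.843 = +0.00083°.
N–S: 0.00062° × 111190 m/° = 68.9378 m.
E–W at 7.605°: 0.00083° × 111190 × cos 7.605° = 0.00083 × 111190 × 0.9912 ≈ 91.4759 m.
Hypotenuse of the two orthogonal shifts: √(68.9378² + 91.4759²) = 114.544 m.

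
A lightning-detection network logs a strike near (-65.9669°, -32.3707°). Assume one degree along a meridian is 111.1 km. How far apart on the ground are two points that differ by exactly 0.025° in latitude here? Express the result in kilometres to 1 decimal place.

0.025° × 111100 m/° = 2777.5 m.
That is 2777.5 m = 2.7775 km.

2.8 kilometres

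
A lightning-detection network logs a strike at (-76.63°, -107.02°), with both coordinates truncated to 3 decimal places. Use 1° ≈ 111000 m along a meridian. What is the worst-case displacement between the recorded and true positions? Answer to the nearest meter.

Truncating at 3 decimal places can drop up to a full unit in the last place, so each coordinate may be off by as much as 0.001°.
North–south component: 0.001° × 111000 = 111 m.
East–west component at 76.63°: 0.001° × 111000 × cos 76.63° ≈ 0.001 × 25667.5 ≈ 25.6675 m.
Combining orthogonally: (111² + 25.6675²)^½ ≈ 113.929 m.

114 meters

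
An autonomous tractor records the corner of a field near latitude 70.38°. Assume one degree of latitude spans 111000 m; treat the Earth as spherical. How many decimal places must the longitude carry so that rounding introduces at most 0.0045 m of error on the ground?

At 70.38° one degree of longitude covers 111000 × cos 70.38° ≈ 111000 × 0.3358 ≈ 37271.6 m.
Rounding to N decimal places gives at most 0.5 × 10⁻ᴺ degrees of error, i.e. 0.5 × 10⁻ᴺ × 37271.6 m.
Setting 18635.8 × 10⁻ᴺ ≤ 0.0045 gives 10ᴺ ≥ 4.141e+06, i.e. N ≥ 6.62.
At 6 places the error can reach 0.0186 m, but 7 places keeps it to 0.00186 m.

7 decimal places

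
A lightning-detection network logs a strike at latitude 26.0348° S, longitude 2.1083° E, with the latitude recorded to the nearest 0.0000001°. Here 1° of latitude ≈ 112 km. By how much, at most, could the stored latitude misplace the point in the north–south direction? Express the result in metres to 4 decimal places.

Rounding to 7 decimal places leaves the latitude within ±5e-08° of the true value.
North–south distance: 5e-08° × 112000 m/° = 0.0056 m.

0.0056 metres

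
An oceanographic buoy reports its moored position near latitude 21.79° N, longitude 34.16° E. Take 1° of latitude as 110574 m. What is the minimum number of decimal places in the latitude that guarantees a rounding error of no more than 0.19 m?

One degree of latitude covers 110574 m.
N decimal places → at most half a unit in the last place, 0.5 × 10⁻ᴺ° = 110574/2 × 10⁻ᴺ m.
Need 0.5 × 110574 × 10⁻ᴺ ≤ 0.19 → 10⁻ᴺ ≤ 3.437e-06, so N ≥ 5.46.
At 5 places the error can reach 0.553 m, but 6 places keeps it to 0.0553 m.

6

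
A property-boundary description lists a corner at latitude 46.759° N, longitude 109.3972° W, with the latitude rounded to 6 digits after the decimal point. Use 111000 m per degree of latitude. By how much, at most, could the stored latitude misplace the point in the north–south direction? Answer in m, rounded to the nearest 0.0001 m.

Rounding to 6 decimal places leaves the latitude within ±5e-07° of the true value.
North–south distance: 5e-07° × 111000 m/° = 0.0555 m.

0.0555 m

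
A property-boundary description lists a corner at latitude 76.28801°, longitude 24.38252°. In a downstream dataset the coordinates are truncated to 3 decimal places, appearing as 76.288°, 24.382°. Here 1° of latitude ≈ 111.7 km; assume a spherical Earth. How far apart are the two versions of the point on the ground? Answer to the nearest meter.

14 meters

Δlat = 76.28801 − 76.288 = +0.00001°; Δlon = 24.38252 − 24.382 = +0.00052°.
North–south shift: 0.00001 × 111700 = 1.117 m.
East–west at this latitude: 0.00052° × 111700 × cos 76.288° ≈ 0.00052 × 26477.5 = 13.7683 m.
Distance: √(1.117² + 13.7683²) ≈ 13.8136 m.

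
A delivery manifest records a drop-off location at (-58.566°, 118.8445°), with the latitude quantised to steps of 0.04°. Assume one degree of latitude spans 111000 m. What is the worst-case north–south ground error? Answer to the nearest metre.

2220 metres

With a 0.04° grid the true value lies within half a step, ±0.04°/2 = ±0.02°, of the stored one.
So the N–S error is at most 0.02 × 111000 = 2220 m.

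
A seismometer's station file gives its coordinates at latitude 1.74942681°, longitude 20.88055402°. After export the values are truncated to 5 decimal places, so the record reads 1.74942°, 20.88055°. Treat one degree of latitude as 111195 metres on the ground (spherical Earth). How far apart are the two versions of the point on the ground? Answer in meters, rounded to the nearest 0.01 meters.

The latitude changed by +0.00000681° and the longitude by +0.00000402°.
N–S: 0.00000681° × 111195 m/° = 0.757238 m.
East–west at this latitude: 0.00000402° × 111195 × cos 1.74942° ≈ 0.00000402 × 111143 = 0.446796 m.
Distance: √(0.757238² + 0.446796²) ≈ 0.879224 m.

0.88 meters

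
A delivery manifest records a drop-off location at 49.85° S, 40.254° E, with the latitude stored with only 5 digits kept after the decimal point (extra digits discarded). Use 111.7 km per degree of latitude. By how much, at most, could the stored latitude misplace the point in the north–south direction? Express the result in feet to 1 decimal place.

Truncating at 5 decimal places can drop up to a full unit in the last place, so the latitude may be off by as much as 1e-05°.
Along the meridian that is 1e-05° × 111700 m/° = 1.117 m.
In feet: 1.117 m ÷ 0.3048 ≈ 3.6647 ft.

3.7 feet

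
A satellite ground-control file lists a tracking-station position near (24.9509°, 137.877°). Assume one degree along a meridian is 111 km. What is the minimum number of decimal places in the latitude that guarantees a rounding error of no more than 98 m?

One degree of latitude covers 111000 m.
N decimal places → at most half a unit in the last place, 0.5 × 10⁻ᴺ° = 111000/2 × 10⁻ᴺ m.
Setting 55500 × 10⁻ᴺ ≤ 98 gives 10ᴺ ≥ 566.3, i.e. N ≥ 2.75.
At 2 places the error can reach 555 m, but 3 places keeps it to 55.5 m.

3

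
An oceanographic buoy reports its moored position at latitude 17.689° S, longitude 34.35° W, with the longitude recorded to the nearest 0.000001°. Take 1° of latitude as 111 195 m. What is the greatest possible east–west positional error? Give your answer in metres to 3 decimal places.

0.053 metres

Rounding to 6 decimal places leaves the longitude within ±5e-07° of the true value.
One degree of longitude at 17.689° is 111195 × cos 17.689° ≈ 111195 × 0.9527 = 105938 m.
So at most 5e-07° × 105938 ≈ 0.0529688 m east–west.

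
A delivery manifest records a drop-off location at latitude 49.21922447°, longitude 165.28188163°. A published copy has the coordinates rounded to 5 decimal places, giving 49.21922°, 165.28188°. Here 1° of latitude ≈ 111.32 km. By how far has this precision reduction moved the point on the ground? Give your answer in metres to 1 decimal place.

0.5 metres

Δlat = 49.21922447 − 49.21922 = +0.00000447°; Δlon = 165.28188163 − 165.28188 = +0.00000163°.
North–south shift: 0.00000447 × 111320 = 0.4976 m.
E–W at 49.2192°: 0.00000163° × 111320 × cos 49.2192° = 0.00000163 × 111320 × 0.6532 ≈ 0.118518 m.
Distance: √(0.4976² + 0.118518²) ≈ 0.51152 m.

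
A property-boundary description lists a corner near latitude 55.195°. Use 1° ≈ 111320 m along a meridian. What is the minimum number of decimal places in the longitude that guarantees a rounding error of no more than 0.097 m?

6

At 55.195° one degree of longitude covers 111320 × cos 55.195° ≈ 111320 × 0.5708 ≈ 63539.8 m.
With N decimal places the half-ulp bound is 0.5·10⁻ᴺ°, or 0.5·10⁻ᴺ × 63539.8 m on the ground.
Setting 31769.9 × 10⁻ᴺ ≤ 0.097 gives 10ᴺ ≥ 3.275e+05, i.e. N ≥ 5.52.
At 5 places the error can reach 0.318 m, but 6 places keeps it to 0.0318 m.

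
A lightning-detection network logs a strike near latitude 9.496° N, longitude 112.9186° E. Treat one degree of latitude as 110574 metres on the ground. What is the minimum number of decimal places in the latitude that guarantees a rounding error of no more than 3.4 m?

One degree of latitude covers 110574 m.
Rounding to N decimal places gives at most 0.5 × 10⁻ᴺ degrees of error, i.e. 0.5 × 10⁻ᴺ × 110574 m.
Need 0.5 × 110574 × 10⁻ᴺ ≤ 3.4 → 10⁻ᴺ ≤ 6.150e-05, so N ≥ 4.21.
N = 4 would give 5.53 m (too coarse); N = 5 gives 0.553 m ≤ 3.4 m.

5 decimal places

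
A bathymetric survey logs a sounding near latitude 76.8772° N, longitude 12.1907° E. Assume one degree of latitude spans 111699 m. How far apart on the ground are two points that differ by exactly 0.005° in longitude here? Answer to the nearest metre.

127 metres

One degree of longitude here spans 111699 × cos 76.8772° = 111699 × 0.2270 ≈ 25360 m; 0.005° of that is 126.8 m.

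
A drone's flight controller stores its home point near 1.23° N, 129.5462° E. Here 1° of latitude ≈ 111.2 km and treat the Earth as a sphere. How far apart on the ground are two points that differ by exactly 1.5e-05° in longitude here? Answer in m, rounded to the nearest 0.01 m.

1.5e-05° of longitude at 1.23° is 1.5e-05 × 111200 × cos 1.23° ≈ 1.5e-05 × 111174 = 1.66762 m.

1.67 m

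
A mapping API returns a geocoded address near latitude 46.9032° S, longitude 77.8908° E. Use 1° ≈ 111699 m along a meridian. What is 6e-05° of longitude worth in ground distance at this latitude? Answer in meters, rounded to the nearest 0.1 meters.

6e-05° of longitude at 46.9032° is 6e-05 × 111699 × cos 46.9032° ≈ 6e-05 × 76316.4 = 4.57899 m.

4.6 meters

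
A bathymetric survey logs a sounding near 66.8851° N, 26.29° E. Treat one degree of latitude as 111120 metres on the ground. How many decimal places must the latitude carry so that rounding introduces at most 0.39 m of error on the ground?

One degree of latitude covers 111120 m.
With N decimal places the half-ulp bound is 0.5·10⁻ᴺ°, or 0.5·10⁻ᴺ × 111120 m on the ground.
Need 0.5 × 111120 × 10⁻ᴺ ≤ 0.39 → 10⁻ᴺ ≤ 7.019e-06, so N ≥ 5.15.
So 6 decimal places suffice (0.0556 m); 5 would allow up to 0.556 m.

6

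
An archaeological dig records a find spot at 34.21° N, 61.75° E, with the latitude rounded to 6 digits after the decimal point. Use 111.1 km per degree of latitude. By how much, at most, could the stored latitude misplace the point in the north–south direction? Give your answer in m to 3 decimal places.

Rounding to 6 decimal places leaves the latitude within ±5e-07° of the true value.
Along the meridian that is 5e-07° × 111100 m/° = 0.05555 m.

0.056 m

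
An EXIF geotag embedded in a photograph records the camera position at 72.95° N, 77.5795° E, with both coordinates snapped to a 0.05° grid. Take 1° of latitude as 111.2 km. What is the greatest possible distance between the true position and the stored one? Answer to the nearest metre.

With a 0.05° grid the true value lies within half a step, ±0.05°/2 = ±0.025°, of the stored one.
Latitude error → 0.025 × 111200 = 2780 m along the meridian.
E–W at 72.95°: 0.025° × 111200 × cos 72.95° = 0.025 × 111200 × 0.2932 ≈ 815.113 m.
Worst case both components are at the extreme and orthogonal: √(2780² + 815.113²) ≈ 2897.03 m.

2897 metres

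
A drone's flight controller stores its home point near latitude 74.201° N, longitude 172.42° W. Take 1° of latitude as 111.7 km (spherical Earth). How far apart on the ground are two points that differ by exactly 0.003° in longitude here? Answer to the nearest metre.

91 metres

0.003° of longitude at 74.201° is 0.003 × 111700 × cos 74.201° ≈ 0.003 × 30411.8 = 91.2355 m.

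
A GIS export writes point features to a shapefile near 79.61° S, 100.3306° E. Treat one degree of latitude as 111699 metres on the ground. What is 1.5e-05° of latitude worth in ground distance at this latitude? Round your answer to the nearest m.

Along a meridian 1.5e-05° is 1.5e-05 × 111699 = 1.67549 m.

2 m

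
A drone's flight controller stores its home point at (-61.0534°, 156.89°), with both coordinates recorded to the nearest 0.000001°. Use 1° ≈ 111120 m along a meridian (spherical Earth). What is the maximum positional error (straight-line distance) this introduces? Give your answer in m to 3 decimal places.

0.062 m

Rounding to 6 decimal places leaves each coordinate within ±5e-07° of the true value.
N–S: 5e-07° × 111120 m/° = 0.05556 m.
Longitude error → 5e-07 × 111120 × cos 61.0534° = 5e-07 × 111120 × 0.4840 ≈ 0.0268907 m.
Combining orthogonally: (0.05556² + 0.0268907²)^½ ≈ 0.0617254 m.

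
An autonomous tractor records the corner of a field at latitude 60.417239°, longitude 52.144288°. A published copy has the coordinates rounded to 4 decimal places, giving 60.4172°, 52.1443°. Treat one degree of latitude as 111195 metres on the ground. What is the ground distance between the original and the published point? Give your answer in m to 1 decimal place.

The latitude changed by +0.000039° and the longitude by -0.000012°.
N–S: 0.000039° × 111195 m/° = 4.33661 m.
E–W at 60.4172°: -0.000012° × 111195 × cos 60.4172° = -0.000012 × 111195 × 0.4937 ≈ -0.658738 m.
Combined displacement = (4.33661² + 0.658738²)^½ ≈ 4.38635 m.

4.4 m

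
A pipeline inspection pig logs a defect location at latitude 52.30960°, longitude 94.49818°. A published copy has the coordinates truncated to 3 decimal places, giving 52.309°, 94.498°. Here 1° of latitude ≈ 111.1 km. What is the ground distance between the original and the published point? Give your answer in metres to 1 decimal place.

The latitude changed by +0.00060° and the longitude by +0.00018°.
N–S: 0.00060° × 111100 m/° = 66.66 m.
East–west at this latitude: 0.00018° × 111100 × cos 52.309° ≈ 0.00018 × 67926.8 = 12.2268 m.
Distance: √(66.66² + 12.2268²) ≈ 67.7721 m.

67.8 metres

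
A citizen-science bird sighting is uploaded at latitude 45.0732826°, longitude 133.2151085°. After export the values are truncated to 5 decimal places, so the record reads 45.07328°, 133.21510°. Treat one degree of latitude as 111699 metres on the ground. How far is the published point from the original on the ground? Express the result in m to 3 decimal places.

0.731 m

The latitude changed by +0.0000026° and the longitude by +0.0000085°.
North–south shift: 0.0000026 × 111699 = 0.290417 m.
E–W at 45.0733°: 0.0000085° × 111699 × cos 45.0733° = 0.0000085 × 111699 × 0.7062 ≈ 0.670497 m.
Distance: √(0.290417² + 0.670497²) ≈ 0.730691 m.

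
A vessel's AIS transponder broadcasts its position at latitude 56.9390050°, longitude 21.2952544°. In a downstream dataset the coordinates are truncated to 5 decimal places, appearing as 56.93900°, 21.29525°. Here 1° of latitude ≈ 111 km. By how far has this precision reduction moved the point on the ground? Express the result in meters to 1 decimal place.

0.6 meters

Δlat = 56.9390050 − 56.93900 = +0.0000050°; Δlon = 21.2952544 − 21.29525 = +0.0000044°.
N–S: 0.0000050° × 111000 m/° = 0.555 m.
E–W at 56.939°: 0.0000044° × 111000 × cos 56.939° = 0.0000044 × 111000 × 0.5455 ≈ 0.266438 m.
Hypotenuse of the two orthogonal shifts: √(0.555² + 0.266438²) = 0.615641 m.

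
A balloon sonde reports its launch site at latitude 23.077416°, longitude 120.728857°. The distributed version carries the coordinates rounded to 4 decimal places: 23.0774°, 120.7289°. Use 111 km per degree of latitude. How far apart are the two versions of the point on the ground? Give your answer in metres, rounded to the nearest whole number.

Δlat = 23.077416 − 23.0774 = +0.000016°; Δlon = 120.728857 − 120.7289 = -0.000043°.
North–south shift: 0.000016 × 111000 = 1.776 m.
East–west at this latitude: -0.000043° × 111000 × cos 23.0774° ≈ -0.000043 × 102117 = -4.39105 m.
Distance: √(1.776² + 4.39105²) ≈ 4.73661 m.

5 metres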